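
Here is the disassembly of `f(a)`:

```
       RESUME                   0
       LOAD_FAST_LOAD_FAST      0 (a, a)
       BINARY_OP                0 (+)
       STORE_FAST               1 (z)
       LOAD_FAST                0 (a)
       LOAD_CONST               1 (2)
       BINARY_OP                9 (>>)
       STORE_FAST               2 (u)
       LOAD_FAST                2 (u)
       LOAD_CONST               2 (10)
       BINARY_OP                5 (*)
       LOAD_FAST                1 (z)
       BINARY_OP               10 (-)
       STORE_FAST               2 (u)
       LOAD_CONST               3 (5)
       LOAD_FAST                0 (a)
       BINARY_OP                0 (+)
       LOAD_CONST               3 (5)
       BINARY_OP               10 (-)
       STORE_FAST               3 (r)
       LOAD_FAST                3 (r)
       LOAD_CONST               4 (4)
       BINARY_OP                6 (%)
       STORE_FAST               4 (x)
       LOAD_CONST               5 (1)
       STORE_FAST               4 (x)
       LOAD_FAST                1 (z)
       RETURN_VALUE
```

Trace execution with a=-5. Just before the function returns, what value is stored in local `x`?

1

LOAD_FAST_LOAD_FAST a,a → push -5,-5. Stack: [-5, -5]
BINARY_OP + → -5 + -5 = -10. Stack: [-10]
STORE_FAST z → z=-10. Stack: []
LOAD_FAST a → push -5. Stack: [-5]
LOAD_CONST → push 2. Stack: [-5, 2]
BINARY_OP >> → -5 >> 2 = -2. Stack: [-2]
STORE_FAST u → u=-2. Stack: []
LOAD_FAST u → push -2. Stack: [-2]
LOAD_CONST → push 10. Stack: [-2, 10]
BINARY_OP * → -2 * 10 = -20. Stack: [-20]
LOAD_FAST z → push -10. Stack: [-20, -10]
BINARY_OP - → -20 - -10 = -10. Stack: [-10]
STORE_FAST u → u=-10. Stack: []
LOAD_CONST → push 5. Stack: [5]
LOAD_FAST a → push -5. Stack: [5, -5]
BINARY_OP + → 5 + -5 = 0. Stack: [0]
LOAD_CONST → push 5. Stack: [0, 5]
BINARY_OP - → 0 - 5 = -5. Stack: [-5]
STORE_FAST r → r=-5. Stack: []
LOAD_FAST r → push -5. Stack: [-5]
LOAD_CONST → push 4. Stack: [-5, 4]
BINARY_OP % → -5 % 4 = 3. Stack: [3]
STORE_FAST x → x=3. Stack: []
LOAD_CONST → push 1. Stack: [1]
STORE_FAST x → x=1. Stack: []
LOAD_FAST z → push -10. Stack: [-10]
RETURN_VALUE → return -10.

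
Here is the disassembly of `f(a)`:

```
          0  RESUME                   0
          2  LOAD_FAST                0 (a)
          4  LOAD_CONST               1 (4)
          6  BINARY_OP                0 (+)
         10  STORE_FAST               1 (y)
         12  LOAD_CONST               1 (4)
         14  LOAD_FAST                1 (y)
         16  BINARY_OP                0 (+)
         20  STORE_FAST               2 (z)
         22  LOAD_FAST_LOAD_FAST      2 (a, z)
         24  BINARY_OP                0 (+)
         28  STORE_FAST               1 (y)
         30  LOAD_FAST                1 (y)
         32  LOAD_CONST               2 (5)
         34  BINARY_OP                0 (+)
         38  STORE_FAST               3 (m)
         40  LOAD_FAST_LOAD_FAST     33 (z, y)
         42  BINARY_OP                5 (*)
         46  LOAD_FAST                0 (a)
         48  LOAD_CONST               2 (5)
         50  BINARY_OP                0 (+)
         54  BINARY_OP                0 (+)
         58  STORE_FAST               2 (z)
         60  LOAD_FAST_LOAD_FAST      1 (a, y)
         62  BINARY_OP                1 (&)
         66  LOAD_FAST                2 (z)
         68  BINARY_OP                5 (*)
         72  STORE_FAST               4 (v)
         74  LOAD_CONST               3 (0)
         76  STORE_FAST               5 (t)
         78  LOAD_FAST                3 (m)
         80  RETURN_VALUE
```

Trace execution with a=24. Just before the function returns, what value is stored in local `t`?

LOAD_FAST a → push 24. Stack: [24]
LOAD_CONST → push 4. Stack: [24, 4]
BINARY_OP + → 24 + 4 = 28. Stack: [28]
STORE_FAST y → y=28. Stack: []
LOAD_CONST → push 4. Stack: [4]
LOAD_FAST y → push 28. Stack: [4, 28]
BINARY_OP + → 4 + 28 = 32. Stack: [32]
STORE_FAST z → z=32. Stack: []
LOAD_FAST_LOAD_FAST a,z → push 24,32. Stack: [24, 32]
BINARY_OP + → 24 + 32 = 56. Stack: [56]
STORE_FAST y → y=56. Stack: []
LOAD_FAST y → push 56. Stack: [56]
LOAD_CONST → push 5. Stack: [56, 5]
BINARY_OP + → 56 + 5 = 61. Stack: [61]
STORE_FAST m → m=61. Stack: []
LOAD_FAST_LOAD_FAST z,y → push 32,56. Stack: [32, 56]
BINARY_OP * → 32 * 56 = 1792. Stack: [1792]
LOAD_FAST a → push 24. Stack: [1792, 24]
LOAD_CONST → push 5. Stack: [1792, 24, 5]
BINARY_OP + → 24 + 5 = 29. Stack: [1792, 29]
BINARY_OP + → 1792 + 29 = 1821. Stack: [1821]
STORE_FAST z → z=1821. Stack: []
LOAD_FAST_LOAD_FAST a,y → push 24,56. Stack: [24, 56]
BINARY_OP & → 24 & 56 = 24. Stack: [24]
LOAD_FAST z → push 1821. Stack: [24, 1821]
BINARY_OP * → 24 * 1821 = 43704. Stack: [43704]
STORE_FAST v → v=43704. Stack: []
LOAD_CONST → push 0. Stack: [0]
STORE_FAST t → t=0. Stack: []
LOAD_FAST m → push 61. Stack: [61]
RETURN_VALUE → return 61.

0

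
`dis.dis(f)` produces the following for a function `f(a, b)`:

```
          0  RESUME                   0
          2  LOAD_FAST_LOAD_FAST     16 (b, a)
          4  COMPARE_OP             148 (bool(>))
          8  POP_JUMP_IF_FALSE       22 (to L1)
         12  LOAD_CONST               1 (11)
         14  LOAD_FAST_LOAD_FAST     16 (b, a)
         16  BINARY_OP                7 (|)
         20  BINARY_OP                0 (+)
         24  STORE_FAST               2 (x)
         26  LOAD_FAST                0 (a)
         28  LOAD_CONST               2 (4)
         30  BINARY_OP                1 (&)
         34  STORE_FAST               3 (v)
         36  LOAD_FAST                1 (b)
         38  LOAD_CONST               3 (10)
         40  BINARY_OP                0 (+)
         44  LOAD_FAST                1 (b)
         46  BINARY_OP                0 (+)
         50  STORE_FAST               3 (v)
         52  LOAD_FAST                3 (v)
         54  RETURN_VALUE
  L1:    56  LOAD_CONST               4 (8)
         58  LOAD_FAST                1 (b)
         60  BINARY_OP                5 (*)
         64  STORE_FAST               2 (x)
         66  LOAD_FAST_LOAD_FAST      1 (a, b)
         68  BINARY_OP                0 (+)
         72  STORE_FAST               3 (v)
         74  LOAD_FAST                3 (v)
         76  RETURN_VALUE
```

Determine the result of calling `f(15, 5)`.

20

LOAD_FAST_LOAD_FAST b,a → push 5,15. Stack: [5, 15]
COMPARE_OP bool(>) → 5 vs 15 = False. Stack: [False]
POP_JUMP_IF_FALSE → pop False; jump. Stack: []
LOAD_CONST → push 8. Stack: [8]
LOAD_FAST b → push 5. Stack: [8, 5]
BINARY_OP * → 8 * 5 = 40. Stack: [40]
STORE_FAST x → x=40. Stack: []
LOAD_FAST_LOAD_FAST a,b → push 15,5. Stack: [15, 5]
BINARY_OP + → 15 + 5 = 20. Stack: [20]
STORE_FAST v → v=20. Stack: []
LOAD_FAST v → push 20. Stack: [20]
RETURN_VALUE → return 20.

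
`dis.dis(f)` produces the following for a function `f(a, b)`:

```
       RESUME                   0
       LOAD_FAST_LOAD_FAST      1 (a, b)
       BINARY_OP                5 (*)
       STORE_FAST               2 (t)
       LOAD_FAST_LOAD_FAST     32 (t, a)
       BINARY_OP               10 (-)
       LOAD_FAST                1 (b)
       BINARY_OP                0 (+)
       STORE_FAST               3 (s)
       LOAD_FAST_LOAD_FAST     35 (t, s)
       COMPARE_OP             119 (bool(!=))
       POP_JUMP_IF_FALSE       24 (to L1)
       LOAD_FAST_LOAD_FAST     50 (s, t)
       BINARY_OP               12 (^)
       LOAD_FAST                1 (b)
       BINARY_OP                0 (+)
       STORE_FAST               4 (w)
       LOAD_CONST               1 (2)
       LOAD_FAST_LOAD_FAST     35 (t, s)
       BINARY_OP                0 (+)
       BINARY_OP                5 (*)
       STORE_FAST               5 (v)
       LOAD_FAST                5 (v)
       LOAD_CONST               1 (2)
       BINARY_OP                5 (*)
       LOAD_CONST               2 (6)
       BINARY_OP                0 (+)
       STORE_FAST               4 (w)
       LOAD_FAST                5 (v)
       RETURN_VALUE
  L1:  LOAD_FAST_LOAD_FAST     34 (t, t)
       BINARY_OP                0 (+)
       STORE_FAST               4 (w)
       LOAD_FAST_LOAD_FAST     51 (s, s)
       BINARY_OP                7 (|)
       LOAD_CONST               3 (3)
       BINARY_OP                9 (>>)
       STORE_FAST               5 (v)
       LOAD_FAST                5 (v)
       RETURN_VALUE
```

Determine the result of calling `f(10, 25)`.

1030

LOAD_FAST_LOAD_FAST a,b → push 10,25. Stack: [10, 25]
BINARY_OP * → 10 * 25 = 250. Stack: [250]
STORE_FAST t → t=250. Stack: []
LOAD_FAST_LOAD_FAST t,a → push 250,10. Stack: [250, 10]
BINARY_OP - → 250 - 10 = 240. Stack: [240]
LOAD_FAST b → push 25. Stack: [240, 25]
BINARY_OP + → 240 + 25 = 265. Stack: [265]
STORE_FAST s → s=265. Stack: []
LOAD_FAST_LOAD_FAST t,s → push 250,265. Stack: [250, 265]
COMPARE_OP bool(!=) → 250 vs 265 = True. Stack: [True]
POP_JUMP_IF_FALSE → pop True; no jump. Stack: []
LOAD_FAST_LOAD_FAST s,t → push 265,250. Stack: [265, 250]
BINARY_OP ^ → 265 ^ 250 = 499. Stack: [499]
LOAD_FAST b → push 25. Stack: [499, 25]
BINARY_OP + → 499 + 25 = 524. Stack: [524]
STORE_FAST w → w=524. Stack: []
LOAD_CONST → push 2. Stack: [2]
LOAD_FAST_LOAD_FAST t,s → push 250,265. Stack: [2, 250, 265]
BINARY_OP + → 250 + 265 = 515. Stack: [2, 515]
BINARY_OP * → 2 * 515 = 1030. Stack: [1030]
STORE_FAST v → v=1030. Stack: []
LOAD_FAST v → push 1030. Stack: [1030]
LOAD_CONST → push 2. Stack: [1030, 2]
BINARY_OP * → 1030 * 2 = 2060. Stack: [2060]
LOAD_CONST → push 6. Stack: [2060, 6]
BINARY_OP + → 2060 + 6 = 2066. Stack: [2066]
STORE_FAST w → w=2066. Stack: []
LOAD_FAST v → push 1030. Stack: [1030]
RETURN_VALUE → return 1030.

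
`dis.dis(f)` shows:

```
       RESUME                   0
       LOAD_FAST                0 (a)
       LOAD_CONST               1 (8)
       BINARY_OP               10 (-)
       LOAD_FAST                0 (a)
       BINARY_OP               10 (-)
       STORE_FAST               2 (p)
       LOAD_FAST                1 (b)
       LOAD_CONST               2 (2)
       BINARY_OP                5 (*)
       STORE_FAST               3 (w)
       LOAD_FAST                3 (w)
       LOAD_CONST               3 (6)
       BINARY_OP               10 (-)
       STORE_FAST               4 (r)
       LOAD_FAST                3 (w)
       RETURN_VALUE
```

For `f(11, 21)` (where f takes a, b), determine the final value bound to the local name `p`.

-8

LOAD_FAST a → push 11. Stack: [11]
LOAD_CONST → push 8. Stack: [11, 8]
BINARY_OP - → 11 - 8 = 3. Stack: [3]
LOAD_FAST a → push 11. Stack: [3, 11]
BINARY_OP - → 3 - 11 = -8. Stack: [-8]
STORE_FAST p → p=-8. Stack: []
LOAD_FAST b → push 21. Stack: [21]
LOAD_CONST → push 2. Stack: [21, 2]
BINARY_OP * → 21 * 2 = 42. Stack: [42]
STORE_FAST w → w=42. Stack: []
LOAD_FAST w → push 42. Stack: [42]
LOAD_CONST → push 6. Stack: [42, 6]
BINARY_OP - → 42 - 6 = 36. Stack: [36]
STORE_FAST r → r=36. Stack: []
LOAD_FAST w → push 42. Stack: [42]
RETURN_VALUE → return 42.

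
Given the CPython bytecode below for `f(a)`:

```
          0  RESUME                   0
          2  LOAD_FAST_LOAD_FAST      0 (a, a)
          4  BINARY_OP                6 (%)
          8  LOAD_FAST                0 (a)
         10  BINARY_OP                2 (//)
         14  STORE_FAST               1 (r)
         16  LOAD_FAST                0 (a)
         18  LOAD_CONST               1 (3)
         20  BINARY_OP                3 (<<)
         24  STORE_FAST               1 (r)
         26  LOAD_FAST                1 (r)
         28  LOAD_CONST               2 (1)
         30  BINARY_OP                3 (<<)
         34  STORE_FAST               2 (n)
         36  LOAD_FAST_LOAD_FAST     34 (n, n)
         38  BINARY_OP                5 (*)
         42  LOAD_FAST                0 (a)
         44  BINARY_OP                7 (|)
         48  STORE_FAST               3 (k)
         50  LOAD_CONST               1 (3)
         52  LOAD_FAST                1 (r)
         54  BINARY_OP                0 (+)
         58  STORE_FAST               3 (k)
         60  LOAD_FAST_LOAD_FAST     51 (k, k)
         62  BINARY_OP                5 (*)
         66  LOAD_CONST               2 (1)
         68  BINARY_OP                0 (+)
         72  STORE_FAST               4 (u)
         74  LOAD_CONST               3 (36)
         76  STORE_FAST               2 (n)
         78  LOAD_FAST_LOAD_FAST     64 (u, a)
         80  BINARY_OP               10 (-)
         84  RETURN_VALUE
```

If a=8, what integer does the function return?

LOAD_FAST_LOAD_FAST a,a → push 8,8. Stack: [8, 8]
BINARY_OP % → 8 % 8 = 0. Stack: [0]
LOAD_FAST a → push 8. Stack: [0, 8]
BINARY_OP // → 0 // 8 = 0. Stack: [0]
STORE_FAST r → r=0. Stack: []
LOAD_FAST a → push 8. Stack: [8]
LOAD_CONST → push 3. Stack: [8, 3]
BINARY_OP << → 8 << 3 = 64. Stack: [64]
STORE_FAST r → r=64. Stack: []
LOAD_FAST r → push 64. Stack: [64]
LOAD_CONST → push 1. Stack: [64, 1]
BINARY_OP << → 64 << 1 = 128. Stack: [128]
STORE_FAST n → n=128. Stack: []
LOAD_FAST_LOAD_FAST n,n → push 128,128. Stack: [128, 128]
BINARY_OP * → 128 * 128 = 16384. Stack: [16384]
LOAD_FAST a → push 8. Stack: [16384, 8]
BINARY_OP | → 16384 | 8 = 16392. Stack: [16392]
STORE_FAST k → k=16392. Stack: []
LOAD_CONST → push 3. Stack: [3]
LOAD_FAST r → push 64. Stack: [3, 64]
BINARY_OP + → 3 + 64 = 67. Stack: [67]
STORE_FAST k → k=67. Stack: []
LOAD_FAST_LOAD_FAST k,k → push 67,67. Stack: [67, 67]
BINARY_OP * → 67 * 67 = 4489. Stack: [4489]
LOAD_CONST → push 1. Stack: [4489, 1]
BINARY_OP + → 4489 + 1 = 4490. Stack: [4490]
STORE_FAST u → u=4490. Stack: []
LOAD_CONST → push 36. Stack: [36]
STORE_FAST n → n=36. Stack: []
LOAD_FAST_LOAD_FAST u,a → push 4490,8. Stack: [4490, 8]
BINARY_OP - → 4490 - 8 = 4482. Stack: [4482]
RETURN_VALUE → return 4482.

4482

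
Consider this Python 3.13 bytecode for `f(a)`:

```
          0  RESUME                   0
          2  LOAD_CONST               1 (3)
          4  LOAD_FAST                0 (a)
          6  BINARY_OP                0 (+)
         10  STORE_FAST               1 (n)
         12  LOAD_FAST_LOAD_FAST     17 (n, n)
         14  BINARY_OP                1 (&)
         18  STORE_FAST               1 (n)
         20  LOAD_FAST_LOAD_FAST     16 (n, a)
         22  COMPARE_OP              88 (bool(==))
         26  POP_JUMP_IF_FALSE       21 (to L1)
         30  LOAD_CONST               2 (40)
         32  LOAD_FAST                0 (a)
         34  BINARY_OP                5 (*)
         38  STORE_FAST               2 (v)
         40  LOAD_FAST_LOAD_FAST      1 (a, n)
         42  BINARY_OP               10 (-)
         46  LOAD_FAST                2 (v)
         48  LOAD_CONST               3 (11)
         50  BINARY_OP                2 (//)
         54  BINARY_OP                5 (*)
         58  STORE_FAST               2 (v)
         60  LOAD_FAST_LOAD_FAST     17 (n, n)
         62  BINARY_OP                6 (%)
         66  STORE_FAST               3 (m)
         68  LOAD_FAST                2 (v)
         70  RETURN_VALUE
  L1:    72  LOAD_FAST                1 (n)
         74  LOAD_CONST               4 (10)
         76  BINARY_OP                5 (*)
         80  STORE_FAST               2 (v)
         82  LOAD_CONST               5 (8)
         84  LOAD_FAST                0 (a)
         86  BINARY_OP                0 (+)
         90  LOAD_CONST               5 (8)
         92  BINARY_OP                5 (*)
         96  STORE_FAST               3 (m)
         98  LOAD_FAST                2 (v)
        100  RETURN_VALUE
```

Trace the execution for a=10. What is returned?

LOAD_CONST → push 3. Stack: [3]
LOAD_FAST a → push 10. Stack: [3, 10]
BINARY_OP + → 3 + 10 = 13. Stack: [13]
STORE_FAST n → n=13. Stack: []
LOAD_FAST_LOAD_FAST n,n → push 13,13. Stack: [13, 13]
BINARY_OP & → 13 & 13 = 13. Stack: [13]
STORE_FAST n → n=13. Stack: []
LOAD_FAST_LOAD_FAST n,a → push 13,10. Stack: [13, 10]
COMPARE_OP bool(==) → 13 vs 10 = False. Stack: [False]
POP_JUMP_IF_FALSE → pop False; jump. Stack: []
LOAD_FAST n → push 13. Stack: [13]
LOAD_CONST → push 10. Stack: [13, 10]
BINARY_OP * → 13 * 10 = 130. Stack: [130]
STORE_FAST v → v=130. Stack: []
LOAD_CONST → push 8. Stack: [8]
LOAD_FAST a → push 10. Stack: [8, 10]
BINARY_OP + → 8 + 10 = 18. Stack: [18]
LOAD_CONST → push 8. Stack: [18, 8]
BINARY_OP * → 18 * 8 = 144. Stack: [144]
STORE_FAST m → m=144. Stack: []
LOAD_FAST v → push 130. Stack: [130]
RETURN_VALUE → return 130.

130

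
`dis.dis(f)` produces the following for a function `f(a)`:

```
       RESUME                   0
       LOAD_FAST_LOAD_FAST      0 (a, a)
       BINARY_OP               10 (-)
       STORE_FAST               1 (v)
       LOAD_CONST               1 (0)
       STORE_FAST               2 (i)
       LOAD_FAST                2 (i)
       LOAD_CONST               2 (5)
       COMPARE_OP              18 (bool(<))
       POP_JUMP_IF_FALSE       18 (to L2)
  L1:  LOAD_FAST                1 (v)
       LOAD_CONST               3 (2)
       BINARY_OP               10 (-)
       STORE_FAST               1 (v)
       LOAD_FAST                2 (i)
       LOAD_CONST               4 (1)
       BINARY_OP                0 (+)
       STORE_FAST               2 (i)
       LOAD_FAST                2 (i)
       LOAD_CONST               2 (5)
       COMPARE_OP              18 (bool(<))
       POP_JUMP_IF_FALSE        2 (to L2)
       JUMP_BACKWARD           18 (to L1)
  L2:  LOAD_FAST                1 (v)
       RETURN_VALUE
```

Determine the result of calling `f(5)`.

-10

LOAD_FAST_LOAD_FAST a,a → push 5,5
BINARY_OP - → 5 - 5 = 0
STORE_FAST v → v=0
LOAD_CONST → push 0
STORE_FAST i → i=0
LOAD_FAST i → push 0
LOAD_CONST → push 5
COMPARE_OP bool(<) → 0 vs 5 = True
POP_JUMP_IF_FALSE → pop True; no jump
LOAD_FAST v → push 0
LOAD_CONST → push 2
BINARY_OP - → 0 - 2 = -2
STORE_FAST v → v=-2
LOAD_FAST i → push 0
LOAD_CONST → push 1
BINARY_OP + → 0 + 1 = 1
STORE_FAST i → i=1
LOAD_FAST i → push 1
LOAD_CONST → push 5
COMPARE_OP bool(<) → 1 vs 5 = True
POP_JUMP_IF_FALSE → pop True; no jump
LOAD_FAST v → push -2
LOAD_CONST → push 2
BINARY_OP - → -2 - 2 = -4
STORE_FAST v → v=-4
LOAD_FAST i → push 1
LOAD_CONST → push 1
BINARY_OP + → 1 + 1 = 2
STORE_FAST i → i=2
LOAD_FAST i → push 2
LOAD_CONST → push 5
COMPARE_OP bool(<) → 2 vs 5 = True
POP_JUMP_IF_FALSE → pop True; no jump
LOAD_FAST v → push -4
LOAD_CONST → push 2
BINARY_OP - → -4 - 2 = -6
STORE_FAST v → v=-6
LOAD_FAST i → push 2
LOAD_CONST → push 1
BINARY_OP + → 2 + 1 = 3
STORE_FAST i → i=3
LOAD_FAST i → push 3
LOAD_CONST → push 5
COMPARE_OP bool(<) → 3 vs 5 = True
POP_JUMP_IF_FALSE → pop True; no jump
LOAD_FAST v → push -6
LOAD_CONST → push 2
BINARY_OP - → -6 - 2 = -8
STORE_FAST v → v=-8
LOAD_FAST i → push 3
LOAD_CONST → push 1
BINARY_OP + → 3 + 1 = 4
STORE_FAST i → i=4
LOAD_FAST i → push 4
LOAD_CONST → push 5
COMPARE_OP bool(<) → 4 vs 5 = True
POP_JUMP_IF_FALSE → pop True; no jump
LOAD_FAST v → push -8
LOAD_CONST → push 2
BINARY_OP - → -8 - 2 = -10
STORE_FAST v → v=-10
LOAD_FAST i → push 4
LOAD_CONST → push 1
BINARY_OP + → 4 + 1 = 5
STORE_FAST i → i=5
LOAD_FAST i → push 5
LOAD_CONST → push 5
COMPARE_OP bool(<) → 5 vs 5 = False
POP_JUMP_IF_FALSE → pop False; jump
LOAD_FAST v → push -10
RETURN_VALUE → return -10.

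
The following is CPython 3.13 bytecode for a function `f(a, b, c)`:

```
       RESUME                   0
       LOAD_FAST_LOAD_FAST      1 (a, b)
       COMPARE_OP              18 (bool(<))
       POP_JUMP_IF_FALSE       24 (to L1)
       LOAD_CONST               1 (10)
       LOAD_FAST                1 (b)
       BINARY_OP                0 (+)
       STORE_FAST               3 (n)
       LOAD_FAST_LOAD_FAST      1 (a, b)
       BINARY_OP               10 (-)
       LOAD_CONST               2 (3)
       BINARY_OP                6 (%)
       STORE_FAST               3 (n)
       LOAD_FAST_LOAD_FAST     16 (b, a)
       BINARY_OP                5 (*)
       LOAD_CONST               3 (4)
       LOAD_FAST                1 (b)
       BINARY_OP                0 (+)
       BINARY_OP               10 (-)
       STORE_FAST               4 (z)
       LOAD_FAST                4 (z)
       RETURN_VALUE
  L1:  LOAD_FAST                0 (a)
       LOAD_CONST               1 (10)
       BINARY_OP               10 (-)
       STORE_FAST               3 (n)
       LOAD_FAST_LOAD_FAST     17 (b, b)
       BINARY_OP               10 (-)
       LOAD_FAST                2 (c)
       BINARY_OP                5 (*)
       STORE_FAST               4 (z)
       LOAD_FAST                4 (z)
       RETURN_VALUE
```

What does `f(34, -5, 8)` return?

0

LOAD_FAST_LOAD_FAST a,b → push 34,-5. Stack: [34, -5]
COMPARE_OP bool(<) → 34 vs -5 = False. Stack: [False]
POP_JUMP_IF_FALSE → pop False; jump. Stack: []
LOAD_FAST a → push 34. Stack: [34]
LOAD_CONST → push 10. Stack: [34, 10]
BINARY_OP - → 34 - 10 = 24. Stack: [24]
STORE_FAST n → n=24. Stack: []
LOAD_FAST_LOAD_FAST b,b → push -5,-5. Stack: [-5, -5]
BINARY_OP - → -5 - -5 = 0. Stack: [0]
LOAD_FAST c → push 8. Stack: [0, 8]
BINARY_OP * → 0 * 8 = 0. Stack: [0]
STORE_FAST z → z=0. Stack: []
LOAD_FAST z → push 0. Stack: [0]
RETURN_VALUE → return 0.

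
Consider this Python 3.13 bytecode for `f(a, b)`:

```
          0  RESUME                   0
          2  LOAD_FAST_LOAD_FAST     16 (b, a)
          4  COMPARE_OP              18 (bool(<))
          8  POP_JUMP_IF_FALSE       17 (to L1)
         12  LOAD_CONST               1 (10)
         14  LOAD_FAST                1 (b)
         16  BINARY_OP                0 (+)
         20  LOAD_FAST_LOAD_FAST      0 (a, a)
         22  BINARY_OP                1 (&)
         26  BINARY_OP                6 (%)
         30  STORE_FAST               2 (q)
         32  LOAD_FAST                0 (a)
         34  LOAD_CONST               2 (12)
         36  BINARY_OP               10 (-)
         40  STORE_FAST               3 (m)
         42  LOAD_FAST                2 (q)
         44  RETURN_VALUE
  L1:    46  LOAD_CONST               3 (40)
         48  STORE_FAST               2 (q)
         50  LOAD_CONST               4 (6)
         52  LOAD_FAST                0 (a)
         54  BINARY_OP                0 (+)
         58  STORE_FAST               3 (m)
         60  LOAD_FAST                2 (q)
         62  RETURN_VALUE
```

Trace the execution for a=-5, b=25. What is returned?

LOAD_FAST_LOAD_FAST b,a → push 25,-5. Stack: [25, -5]
COMPARE_OP bool(<) → 25 vs -5 = False. Stack: [False]
POP_JUMP_IF_FALSE → pop False; jump. Stack: []
LOAD_CONST → push 40. Stack: [40]
STORE_FAST q → q=40. Stack: []
LOAD_CONST → push 6. Stack: [6]
LOAD_FAST a → push -5. Stack: [6, -5]
BINARY_OP + → 6 + -5 = 1. Stack: [1]
STORE_FAST m → m=1. Stack: []
LOAD_FAST q → push 40. Stack: [40]
RETURN_VALUE → return 40.

40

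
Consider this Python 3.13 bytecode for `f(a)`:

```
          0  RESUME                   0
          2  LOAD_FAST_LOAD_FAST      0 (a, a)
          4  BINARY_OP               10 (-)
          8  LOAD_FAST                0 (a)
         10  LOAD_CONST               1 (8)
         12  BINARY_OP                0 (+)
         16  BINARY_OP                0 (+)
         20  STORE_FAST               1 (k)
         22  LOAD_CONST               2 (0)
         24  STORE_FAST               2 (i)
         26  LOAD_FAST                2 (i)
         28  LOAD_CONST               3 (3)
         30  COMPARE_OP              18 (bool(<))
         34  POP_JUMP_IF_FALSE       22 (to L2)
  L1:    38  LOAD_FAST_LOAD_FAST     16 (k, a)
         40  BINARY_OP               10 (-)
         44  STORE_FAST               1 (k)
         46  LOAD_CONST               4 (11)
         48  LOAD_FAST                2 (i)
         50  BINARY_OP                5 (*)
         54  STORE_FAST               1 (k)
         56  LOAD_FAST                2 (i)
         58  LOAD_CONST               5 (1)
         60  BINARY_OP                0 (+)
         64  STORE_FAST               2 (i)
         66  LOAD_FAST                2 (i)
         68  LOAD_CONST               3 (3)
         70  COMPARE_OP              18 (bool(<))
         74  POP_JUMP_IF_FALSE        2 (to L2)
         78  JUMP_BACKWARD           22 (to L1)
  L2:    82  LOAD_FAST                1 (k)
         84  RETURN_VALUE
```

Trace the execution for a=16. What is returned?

LOAD_FAST_LOAD_FAST a,a → push 16,16. Stack: [16, 16]
BINARY_OP - → 16 - 16 = 0. Stack: [0]
LOAD_FAST a → push 16. Stack: [0, 16]
LOAD_CONST → push 8. Stack: [0, 16, 8]
BINARY_OP + → 16 + 8 = 24. Stack: [0, 24]
BINARY_OP + → 0 + 24 = 24. Stack: [24]
STORE_FAST k → k=24. Stack: []
LOAD_CONST → push 0. Stack: [0]
STORE_FAST i → i=0. Stack: []
LOAD_FAST i → push 0. Stack: [0]
LOAD_CONST → push 3. Stack: [0, 3]
COMPARE_OP bool(<) → 0 vs 3 = True. Stack: [True]
POP_JUMP_IF_FALSE → pop True; no jump. Stack: []
LOAD_FAST_LOAD_FAST k,a → push 24,16. Stack: [24, 16]
BINARY_OP - → 24 - 16 = 8. Stack: [8]
STORE_FAST k → k=8. Stack: []
LOAD_CONST → push 11. Stack: [11]
LOAD_FAST i → push 0. Stack: [11, 0]
BINARY_OP * → 11 * 0 = 0. Stack: [0]
STORE_FAST k → k=0. Stack: []
LOAD_FAST i → push 0. Stack: [0]
LOAD_CONST → push 1. Stack: [0, 1]
BINARY_OP + → 0 + 1 = 1. Stack: [1]
STORE_FAST i → i=1. Stack: []
LOAD_FAST i → push 1. Stack: [1]
LOAD_CONST → push 3. Stack: [1, 3]
COMPARE_OP bool(<) → 1 vs 3 = True. Stack: [True]
POP_JUMP_IF_FALSE → pop True; no jump. Stack: []
LOAD_FAST_LOAD_FAST k,a → push 0,16. Stack: [0, 16]
BINARY_OP - → 0 - 16 = -16. Stack: [-16]
STORE_FAST k → k=-16. Stack: []
LOAD_CONST → push 11. Stack: [11]
LOAD_FAST i → push 1. Stack: [11, 1]
BINARY_OP * → 11 * 1 = 11. Stack: [11]
STORE_FAST k → k=11. Stack: []
LOAD_FAST i → push 1. Stack: [1]
LOAD_CONST → push 1. Stack: [1, 1]
BINARY_OP + → 1 + 1 = 2. Stack: [2]
STORE_FAST i → i=2. Stack: []
LOAD_FAST i → push 2. Stack: [2]
LOAD_CONST → push 3. Stack: [2, 3]
COMPARE_OP bool(<) → 2 vs 3 = True. Stack: [True]
POP_JUMP_IF_FALSE → pop True; no jump. Stack: []
LOAD_FAST_LOAD_FAST k,a → push 11,16. Stack: [11, 16]
BINARY_OP - → 11 - 16 = -5. Stack: [-5]
STORE_FAST k → k=-5. Stack: []
LOAD_CONST → push 11. Stack: [11]
LOAD_FAST i → push 2. Stack: [11, 2]
BINARY_OP * → 11 * 2 = 22. Stack: [22]
STORE_FAST k → k=22. Stack: []
LOAD_FAST i → push 2. Stack: [2]
LOAD_CONST → push 1. Stack: [2, 1]
BINARY_OP + → 2 + 1 = 3. Stack: [3]
STORE_FAST i → i=3. Stack: []
LOAD_FAST i → push 3. Stack: [3]
LOAD_CONST → push 3. Stack: [3, 3]
COMPARE_OP bool(<) → 3 vs 3 = False. Stack: [False]
POP_JUMP_IF_FALSE → pop False; jump. Stack: []
LOAD_FAST k → push 22. Stack: [22]
RETURN_VALUE → return 22.

22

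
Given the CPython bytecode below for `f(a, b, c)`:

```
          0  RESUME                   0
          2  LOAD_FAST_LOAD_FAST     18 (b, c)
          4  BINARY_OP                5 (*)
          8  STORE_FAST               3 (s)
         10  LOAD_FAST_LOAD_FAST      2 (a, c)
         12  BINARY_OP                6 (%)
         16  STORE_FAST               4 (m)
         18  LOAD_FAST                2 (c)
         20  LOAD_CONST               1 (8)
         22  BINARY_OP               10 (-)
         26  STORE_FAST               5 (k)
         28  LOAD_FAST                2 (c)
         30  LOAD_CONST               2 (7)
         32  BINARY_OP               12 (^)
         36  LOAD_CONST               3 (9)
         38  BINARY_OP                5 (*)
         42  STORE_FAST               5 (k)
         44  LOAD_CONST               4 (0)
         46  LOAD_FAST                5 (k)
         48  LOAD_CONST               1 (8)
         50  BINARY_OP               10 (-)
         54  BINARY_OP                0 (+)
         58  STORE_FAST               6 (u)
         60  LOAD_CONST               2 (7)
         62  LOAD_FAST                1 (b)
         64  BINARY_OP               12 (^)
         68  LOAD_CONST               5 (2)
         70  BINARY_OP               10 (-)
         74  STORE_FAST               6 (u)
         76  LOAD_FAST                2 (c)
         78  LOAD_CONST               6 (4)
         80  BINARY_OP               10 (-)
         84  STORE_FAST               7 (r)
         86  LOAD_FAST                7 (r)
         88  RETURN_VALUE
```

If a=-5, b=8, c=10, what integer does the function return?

6

LOAD_FAST_LOAD_FAST b,c → push 8,10. Stack: [8, 10]
BINARY_OP * → 8 * 10 = 80. Stack: [80]
STORE_FAST s → s=80. Stack: []
LOAD_FAST_LOAD_FAST a,c → push -5,10. Stack: [-5, 10]
BINARY_OP % → -5 % 10 = 5. Stack: [5]
STORE_FAST m → m=5. Stack: []
LOAD_FAST c → push 10. Stack: [10]
LOAD_CONST → push 8. Stack: [10, 8]
BINARY_OP - → 10 - 8 = 2. Stack: [2]
STORE_FAST k → k=2. Stack: []
LOAD_FAST c → push 10. Stack: [10]
LOAD_CONST → push 7. Stack: [10, 7]
BINARY_OP ^ → 10 ^ 7 = 13. Stack: [13]
LOAD_CONST → push 9. Stack: [13, 9]
BINARY_OP * → 13 * 9 = 117. Stack: [117]
STORE_FAST k → k=117. Stack: []
LOAD_CONST → push 0. Stack: [0]
LOAD_FAST k → push 117. Stack: [0, 117]
LOAD_CONST → push 8. Stack: [0, 117, 8]
BINARY_OP - → 117 - 8 = 109. Stack: [0, 109]
BINARY_OP + → 0 + 109 = 109. Stack: [109]
STORE_FAST u → u=109. Stack: []
LOAD_CONST → push 7. Stack: [7]
LOAD_FAST b → push 8. Stack: [7, 8]
BINARY_OP ^ → 7 ^ 8 = 15. Stack: [15]
LOAD_CONST → push 2. Stack: [15, 2]
BINARY_OP - → 15 - 2 = 13. Stack: [13]
STORE_FAST u → u=13. Stack: []
LOAD_FAST c → push 10. Stack: [10]
LOAD_CONST → push 4. Stack: [10, 4]
BINARY_OP - → 10 - 4 = 6. Stack: [6]
STORE_FAST r → r=6. Stack: []
LOAD_FAST r → push 6. Stack: [6]
RETURN_VALUE → return 6.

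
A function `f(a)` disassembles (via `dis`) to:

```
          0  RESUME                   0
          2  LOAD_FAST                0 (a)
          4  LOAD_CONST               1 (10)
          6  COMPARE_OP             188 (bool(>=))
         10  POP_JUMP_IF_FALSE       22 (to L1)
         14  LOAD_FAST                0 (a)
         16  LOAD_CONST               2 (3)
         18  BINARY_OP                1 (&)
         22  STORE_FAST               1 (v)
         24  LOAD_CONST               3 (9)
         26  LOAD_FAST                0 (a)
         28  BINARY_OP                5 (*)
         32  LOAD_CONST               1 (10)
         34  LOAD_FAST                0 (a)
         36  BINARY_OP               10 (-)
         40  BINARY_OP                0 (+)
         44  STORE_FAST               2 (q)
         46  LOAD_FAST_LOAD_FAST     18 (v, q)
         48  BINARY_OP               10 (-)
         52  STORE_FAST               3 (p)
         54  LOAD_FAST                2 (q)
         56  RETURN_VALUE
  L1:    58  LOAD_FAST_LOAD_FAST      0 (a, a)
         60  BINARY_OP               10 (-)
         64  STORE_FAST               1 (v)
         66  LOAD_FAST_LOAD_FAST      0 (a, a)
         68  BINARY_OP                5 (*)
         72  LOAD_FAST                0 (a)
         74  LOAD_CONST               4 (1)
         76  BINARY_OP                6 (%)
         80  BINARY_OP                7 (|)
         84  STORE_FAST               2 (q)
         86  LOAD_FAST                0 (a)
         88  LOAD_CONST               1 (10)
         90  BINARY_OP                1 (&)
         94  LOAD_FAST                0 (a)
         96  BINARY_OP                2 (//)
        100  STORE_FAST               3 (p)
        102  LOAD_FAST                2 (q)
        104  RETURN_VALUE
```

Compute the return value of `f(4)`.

LOAD_FAST a → push 4. Stack: [4]
LOAD_CONST → push 10. Stack: [4, 10]
COMPARE_OP bool(>=) → 4 vs 10 = False. Stack: [False]
POP_JUMP_IF_FALSE → pop False; jump. Stack: []
LOAD_FAST_LOAD_FAST a,a → push 4,4. Stack: [4, 4]
BINARY_OP - → 4 - 4 = 0. Stack: [0]
STORE_FAST v → v=0. Stack: []
LOAD_FAST_LOAD_FAST a,a → push 4,4. Stack: [4, 4]
BINARY_OP * → 4 * 4 = 16. Stack: [16]
LOAD_FAST a → push 4. Stack: [16, 4]
LOAD_CONST → push 1. Stack: [16, 4, 1]
BINARY_OP % → 4 % 1 = 0. Stack: [16, 0]
BINARY_OP | → 16 | 0 = 16. Stack: [16]
STORE_FAST q → q=16. Stack: []
LOAD_FAST a → push 4. Stack: [4]
LOAD_CONST → push 10. Stack: [4, 10]
BINARY_OP & → 4 & 10 = 0. Stack: [0]
LOAD_FAST a → push 4. Stack: [0, 4]
BINARY_OP // → 0 // 4 = 0. Stack: [0]
STORE_FAST p → p=0. Stack: []
LOAD_FAST q → push 16. Stack: [16]
RETURN_VALUE → return 16.

16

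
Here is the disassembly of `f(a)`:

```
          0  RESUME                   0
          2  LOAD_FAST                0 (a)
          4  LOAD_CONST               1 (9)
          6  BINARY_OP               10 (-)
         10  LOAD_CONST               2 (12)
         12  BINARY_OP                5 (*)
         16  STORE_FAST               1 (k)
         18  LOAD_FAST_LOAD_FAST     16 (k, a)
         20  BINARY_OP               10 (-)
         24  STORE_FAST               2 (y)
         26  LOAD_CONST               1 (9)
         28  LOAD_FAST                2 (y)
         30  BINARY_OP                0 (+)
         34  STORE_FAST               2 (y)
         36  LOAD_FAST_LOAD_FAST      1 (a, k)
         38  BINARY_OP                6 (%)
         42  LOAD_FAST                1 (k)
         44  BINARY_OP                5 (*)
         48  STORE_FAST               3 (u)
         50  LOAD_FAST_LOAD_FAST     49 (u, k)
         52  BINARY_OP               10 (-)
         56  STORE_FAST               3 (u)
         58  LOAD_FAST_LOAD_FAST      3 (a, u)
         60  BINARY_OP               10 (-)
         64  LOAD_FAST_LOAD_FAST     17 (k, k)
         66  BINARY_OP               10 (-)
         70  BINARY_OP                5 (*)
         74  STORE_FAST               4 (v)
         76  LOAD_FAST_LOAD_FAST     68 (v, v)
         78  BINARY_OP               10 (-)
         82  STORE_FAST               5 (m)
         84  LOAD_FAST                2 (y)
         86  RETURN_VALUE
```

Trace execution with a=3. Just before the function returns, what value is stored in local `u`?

5040

LOAD_FAST a → push 3. Stack: [3]
LOAD_CONST → push 9. Stack: [3, 9]
BINARY_OP - → 3 - 9 = -6. Stack: [-6]
LOAD_CONST → push 12. Stack: [-6, 12]
BINARY_OP * → -6 * 12 = -72. Stack: [-72]
STORE_FAST k → k=-72. Stack: []
LOAD_FAST_LOAD_FAST k,a → push -72,3. Stack: [-72, 3]
BINARY_OP - → -72 - 3 = -75. Stack: [-75]
STORE_FAST y → y=-75. Stack: []
LOAD_CONST → push 9. Stack: [9]
LOAD_FAST y → push -75. Stack: [9, -75]
BINARY_OP + → 9 + -75 = -66. Stack: [-66]
STORE_FAST y → y=-66. Stack: []
LOAD_FAST_LOAD_FAST a,k → push 3,-72. Stack: [3, -72]
BINARY_OP % → 3 % -72 = -69. Stack: [-69]
LOAD_FAST k → push -72. Stack: [-69, -72]
BINARY_OP * → -69 * -72 = 4968. Stack: [4968]
STORE_FAST u → u=4968. Stack: []
LOAD_FAST_LOAD_FAST u,k → push 4968,-72. Stack: [4968, -72]
BINARY_OP - → 4968 - -72 = 5040. Stack: [5040]
STORE_FAST u → u=5040. Stack: []
LOAD_FAST_LOAD_FAST a,u → push 3,5040. Stack: [3, 5040]
BINARY_OP - → 3 - 5040 = -5037. Stack: [-5037]
LOAD_FAST_LOAD_FAST k,k → push -72,-72. Stack: [-5037, -72, -72]
BINARY_OP - → -72 - -72 = 0. Stack: [-5037, 0]
BINARY_OP * → -5037 * 0 = 0. Stack: [0]
STORE_FAST v → v=0. Stack: []
LOAD_FAST_LOAD_FAST v,v → push 0,0. Stack: [0, 0]
BINARY_OP - → 0 - 0 = 0. Stack: [0]
STORE_FAST m → m=0. Stack: []
LOAD_FAST y → push -66. Stack: [-66]
RETURN_VALUE → return -66.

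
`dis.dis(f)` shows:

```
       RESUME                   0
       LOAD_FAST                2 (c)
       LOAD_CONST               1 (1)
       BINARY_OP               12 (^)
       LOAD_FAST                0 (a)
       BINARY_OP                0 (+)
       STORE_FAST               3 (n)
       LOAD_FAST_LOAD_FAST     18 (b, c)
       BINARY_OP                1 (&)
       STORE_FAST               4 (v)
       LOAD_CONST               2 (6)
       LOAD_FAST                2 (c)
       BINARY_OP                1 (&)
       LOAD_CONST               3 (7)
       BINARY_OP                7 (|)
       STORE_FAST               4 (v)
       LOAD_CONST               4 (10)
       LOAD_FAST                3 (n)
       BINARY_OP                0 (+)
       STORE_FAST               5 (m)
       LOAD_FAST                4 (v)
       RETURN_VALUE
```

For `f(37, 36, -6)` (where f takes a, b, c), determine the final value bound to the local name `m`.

LOAD_FAST c → push -6. Stack: [-6]
LOAD_CONST → push 1. Stack: [-6, 1]
BINARY_OP ^ → -6 ^ 1 = -5. Stack: [-5]
LOAD_FAST a → push 37. Stack: [-5, 37]
BINARY_OP + → -5 + 37 = 32. Stack: [32]
STORE_FAST n → n=32. Stack: []
LOAD_FAST_LOAD_FAST b,c → push 36,-6. Stack: [36, -6]
BINARY_OP & → 36 & -6 = 32. Stack: [32]
STORE_FAST v → v=32. Stack: []
LOAD_CONST → push 6. Stack: [6]
LOAD_FAST c → push -6. Stack: [6, -6]
BINARY_OP & → 6 & -6 = 2. Stack: [2]
LOAD_CONST → push 7. Stack: [2, 7]
BINARY_OP | → 2 | 7 = 7. Stack: [7]
STORE_FAST v → v=7. Stack: []
LOAD_CONST → push 10. Stack: [10]
LOAD_FAST n → push 32. Stack: [10, 32]
BINARY_OP + → 10 + 32 = 42. Stack: [42]
STORE_FAST m → m=42. Stack: []
LOAD_FAST v → push 7. Stack: [7]
RETURN_VALUE → return 7.

42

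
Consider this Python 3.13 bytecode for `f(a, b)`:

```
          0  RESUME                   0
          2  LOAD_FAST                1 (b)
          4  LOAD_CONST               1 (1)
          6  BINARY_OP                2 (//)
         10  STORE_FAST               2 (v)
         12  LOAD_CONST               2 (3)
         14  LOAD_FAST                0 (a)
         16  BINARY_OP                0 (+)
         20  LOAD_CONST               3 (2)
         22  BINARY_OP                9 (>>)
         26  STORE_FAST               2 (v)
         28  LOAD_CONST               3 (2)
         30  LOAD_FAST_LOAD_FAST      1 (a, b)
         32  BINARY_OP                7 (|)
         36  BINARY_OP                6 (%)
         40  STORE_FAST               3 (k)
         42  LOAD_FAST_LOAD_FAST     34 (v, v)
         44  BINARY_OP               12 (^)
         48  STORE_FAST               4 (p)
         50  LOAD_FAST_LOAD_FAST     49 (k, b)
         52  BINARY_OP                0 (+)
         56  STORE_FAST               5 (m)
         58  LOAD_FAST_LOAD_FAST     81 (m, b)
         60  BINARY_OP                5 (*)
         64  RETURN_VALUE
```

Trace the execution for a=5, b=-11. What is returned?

220

LOAD_FAST b → push -11. Stack: [-11]
LOAD_CONST → push 1. Stack: [-11, 1]
BINARY_OP // → -11 // 1 = -11. Stack: [-11]
STORE_FAST v → v=-11. Stack: []
LOAD_CONST → push 3. Stack: [3]
LOAD_FAST a → push 5. Stack: [3, 5]
BINARY_OP + → 3 + 5 = 8. Stack: [8]
LOAD_CONST → push 2. Stack: [8, 2]
BINARY_OP >> → 8 >> 2 = 2. Stack: [2]
STORE_FAST v → v=2. Stack: []
LOAD_CONST → push 2. Stack: [2]
LOAD_FAST_LOAD_FAST a,b → push 5,-11. Stack: [2, 5, -11]
BINARY_OP | → 5 | -11 = -11. Stack: [2, -11]
BINARY_OP % → 2 % -11 = -9. Stack: [-9]
STORE_FAST k → k=-9. Stack: []
LOAD_FAST_LOAD_FAST v,v → push 2,2. Stack: [2, 2]
BINARY_OP ^ → 2 ^ 2 = 0. Stack: [0]
STORE_FAST p → p=0. Stack: []
LOAD_FAST_LOAD_FAST k,b → push -9,-11. Stack: [-9, -11]
BINARY_OP + → -9 + -11 = -20. Stack: [-20]
STORE_FAST m → m=-20. Stack: []
LOAD_FAST_LOAD_FAST m,b → push -20,-11. Stack: [-20, -11]
BINARY_OP * → -20 * -11 = 220. Stack: [220]
RETURN_VALUE → return 220.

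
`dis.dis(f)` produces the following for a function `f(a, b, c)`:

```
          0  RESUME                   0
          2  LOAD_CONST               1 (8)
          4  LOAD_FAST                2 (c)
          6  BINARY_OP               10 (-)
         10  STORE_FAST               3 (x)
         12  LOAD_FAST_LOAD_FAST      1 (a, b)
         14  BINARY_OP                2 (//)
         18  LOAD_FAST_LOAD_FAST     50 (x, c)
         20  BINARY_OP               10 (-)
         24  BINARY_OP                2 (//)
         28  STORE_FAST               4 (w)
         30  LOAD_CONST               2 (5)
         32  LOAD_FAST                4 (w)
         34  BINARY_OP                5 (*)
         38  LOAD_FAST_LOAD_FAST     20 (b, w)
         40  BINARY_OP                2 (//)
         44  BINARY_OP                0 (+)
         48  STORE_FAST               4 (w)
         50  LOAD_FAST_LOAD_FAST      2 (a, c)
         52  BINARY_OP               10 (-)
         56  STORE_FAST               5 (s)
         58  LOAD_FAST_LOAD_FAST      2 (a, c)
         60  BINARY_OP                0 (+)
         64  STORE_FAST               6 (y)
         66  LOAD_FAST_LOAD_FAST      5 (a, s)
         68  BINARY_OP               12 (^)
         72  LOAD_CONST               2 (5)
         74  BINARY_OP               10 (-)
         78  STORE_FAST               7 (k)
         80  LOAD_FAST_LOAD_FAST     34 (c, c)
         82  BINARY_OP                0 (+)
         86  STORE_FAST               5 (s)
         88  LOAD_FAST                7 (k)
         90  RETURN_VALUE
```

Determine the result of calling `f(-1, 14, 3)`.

LOAD_CONST → push 8. Stack: [8]
LOAD_FAST c → push 3. Stack: [8, 3]
BINARY_OP - → 8 - 3 = 5. Stack: [5]
STORE_FAST x → x=5. Stack: []
LOAD_FAST_LOAD_FAST a,b → push -1,14. Stack: [-1, 14]
BINARY_OP // → -1 // 14 = -1. Stack: [-1]
LOAD_FAST_LOAD_FAST x,c → push 5,3. Stack: [-1, 5, 3]
BINARY_OP - → 5 - 3 = 2. Stack: [-1, 2]
BINARY_OP // → -1 // 2 = -1. Stack: [-1]
STORE_FAST w → w=-1. Stack: []
LOAD_CONST → push 5. Stack: [5]
LOAD_FAST w → push -1. Stack: [5, -1]
BINARY_OP * → 5 * -1 = -5. Stack: [-5]
LOAD_FAST_LOAD_FAST b,w → push 14,-1. Stack: [-5, 14, -1]
BINARY_OP // → 14 // -1 = -14. Stack: [-5, -14]
BINARY_OP + → -5 + -14 = -19. Stack: [-19]
STORE_FAST w → w=-19. Stack: []
LOAD_FAST_LOAD_FAST a,c → push -1,3. Stack: [-1, 3]
BINARY_OP - → -1 - 3 = -4. Stack: [-4]
STORE_FAST s → s=-4. Stack: []
LOAD_FAST_LOAD_FAST a,c → push -1,3. Stack: [-1, 3]
BINARY_OP + → -1 + 3 = 2. Stack: [2]
STORE_FAST y → y=2. Stack: []
LOAD_FAST_LOAD_FAST a,s → push -1,-4. Stack: [-1, -4]
BINARY_OP ^ → -1 ^ -4 = 3. Stack: [3]
LOAD_CONST → push 5. Stack: [3, 5]
BINARY_OP - → 3 - 5 = -2. Stack: [-2]
STORE_FAST k → k=-2. Stack: []
LOAD_FAST_LOAD_FAST c,c → push 3,3. Stack: [3, 3]
BINARY_OP + → 3 + 3 = 6. Stack: [6]
STORE_FAST s → s=6. Stack: []
LOAD_FAST k → push -2. Stack: [-2]
RETURN_VALUE → return -2.

-2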